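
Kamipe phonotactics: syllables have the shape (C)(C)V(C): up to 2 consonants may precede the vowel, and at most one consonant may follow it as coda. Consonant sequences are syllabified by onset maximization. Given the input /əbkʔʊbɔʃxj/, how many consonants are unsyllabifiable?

2

The consonants /x/, /j/ cannot be parsed into a legal (C)(C)V(C) syllable (at most one coda consonant is licensed; onsets may contain at most 2 consonants).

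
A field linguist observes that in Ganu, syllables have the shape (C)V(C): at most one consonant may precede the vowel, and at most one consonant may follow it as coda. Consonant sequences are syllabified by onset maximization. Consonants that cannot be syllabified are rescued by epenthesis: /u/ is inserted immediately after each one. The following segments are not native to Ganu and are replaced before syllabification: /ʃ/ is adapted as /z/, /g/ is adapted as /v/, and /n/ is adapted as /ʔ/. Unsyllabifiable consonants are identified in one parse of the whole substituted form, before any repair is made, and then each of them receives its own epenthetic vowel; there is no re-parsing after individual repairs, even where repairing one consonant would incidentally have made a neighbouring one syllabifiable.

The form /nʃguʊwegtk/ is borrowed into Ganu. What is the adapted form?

Substitution: /n/ → /ʔ/, /ʃ/ → /z/, /g/ → /v/, giving /ʔzvuʊwevtk/.
Under (C)V(C), the unsyllabifiable consonants are /ʔ/, /z/, /t/, /k/ (at most one coda consonant is licensed; onsets are limited to one consonant).
Epenthesis after each stranded consonant: /ʔ/ → /ʔu/, /z/ → /zu/, /t/ → /tu/, /k/ → /ku/.

ʔuzuvuʊwevtuku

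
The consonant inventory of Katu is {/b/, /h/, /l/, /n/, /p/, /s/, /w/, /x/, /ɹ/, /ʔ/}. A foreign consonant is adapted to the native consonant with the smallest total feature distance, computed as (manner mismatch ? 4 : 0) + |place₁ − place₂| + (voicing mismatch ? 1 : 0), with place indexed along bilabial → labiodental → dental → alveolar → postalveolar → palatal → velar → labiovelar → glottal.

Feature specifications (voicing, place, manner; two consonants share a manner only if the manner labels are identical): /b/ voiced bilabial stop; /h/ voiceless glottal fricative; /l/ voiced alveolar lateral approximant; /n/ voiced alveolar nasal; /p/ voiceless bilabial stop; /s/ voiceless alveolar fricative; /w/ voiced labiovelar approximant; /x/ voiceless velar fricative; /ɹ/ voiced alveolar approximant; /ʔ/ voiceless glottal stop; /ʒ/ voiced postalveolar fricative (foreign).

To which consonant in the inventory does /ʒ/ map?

s

/s/ is closest: same manner (fricative), place distance 1 (postalveolar→alveolar), voicing differs (+1); total 2. Next closest is /x/ at distance 3.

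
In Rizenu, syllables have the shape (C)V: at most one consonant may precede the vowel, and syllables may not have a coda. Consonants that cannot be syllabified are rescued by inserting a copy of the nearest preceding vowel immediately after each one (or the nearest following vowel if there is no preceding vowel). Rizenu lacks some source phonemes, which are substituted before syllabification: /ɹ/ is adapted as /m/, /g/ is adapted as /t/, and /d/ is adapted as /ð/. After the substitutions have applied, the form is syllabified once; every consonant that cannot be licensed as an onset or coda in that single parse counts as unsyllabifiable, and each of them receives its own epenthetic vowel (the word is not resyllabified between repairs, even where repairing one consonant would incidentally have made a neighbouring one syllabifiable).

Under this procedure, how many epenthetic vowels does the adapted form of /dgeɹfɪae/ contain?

2

After substitution the input is /ðtemfɪae/.
The unsyllabifiable consonants are /ð/, /m/; each receives one epenthetic vowel.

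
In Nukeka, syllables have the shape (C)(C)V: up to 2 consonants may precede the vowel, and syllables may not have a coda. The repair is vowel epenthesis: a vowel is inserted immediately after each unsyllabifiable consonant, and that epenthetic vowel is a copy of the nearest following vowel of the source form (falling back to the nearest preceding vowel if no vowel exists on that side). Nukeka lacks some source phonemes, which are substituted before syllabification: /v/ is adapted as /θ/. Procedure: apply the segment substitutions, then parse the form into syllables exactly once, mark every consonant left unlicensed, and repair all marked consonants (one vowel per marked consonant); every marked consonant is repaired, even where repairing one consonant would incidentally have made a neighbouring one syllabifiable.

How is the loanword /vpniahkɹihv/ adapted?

θipniahikɹihiθi

Substitution: /v/ → /θ/, giving /θpniahkɹihθ/.
The consonants /θ/, /h/, /h/, /θ/ cannot be parsed into a legal (C)(C)V syllable (no codas are permitted; onsets may contain at most 2 consonants).
Each unlicensed consonant becomes the onset of a new syllable: /θ/ → /θi/, /h/ → /hi/, /h/ → /hi/, /θ/ → /θi/.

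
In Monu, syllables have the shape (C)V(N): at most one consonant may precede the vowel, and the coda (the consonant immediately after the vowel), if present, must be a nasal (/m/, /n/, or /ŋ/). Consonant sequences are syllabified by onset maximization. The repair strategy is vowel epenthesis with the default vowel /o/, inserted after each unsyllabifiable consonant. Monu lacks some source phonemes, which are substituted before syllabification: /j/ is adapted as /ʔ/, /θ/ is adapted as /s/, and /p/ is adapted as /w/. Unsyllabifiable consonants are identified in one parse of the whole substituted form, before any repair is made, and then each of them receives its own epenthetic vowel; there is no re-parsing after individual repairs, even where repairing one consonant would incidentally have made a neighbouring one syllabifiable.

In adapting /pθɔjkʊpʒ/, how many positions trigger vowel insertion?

After substitution the input is /wsɔʔkʊwʒ/.
The unsyllabifiable consonants are /w/, /ʔ/, /w/, /ʒ/; each receives one epenthetic vowel.

4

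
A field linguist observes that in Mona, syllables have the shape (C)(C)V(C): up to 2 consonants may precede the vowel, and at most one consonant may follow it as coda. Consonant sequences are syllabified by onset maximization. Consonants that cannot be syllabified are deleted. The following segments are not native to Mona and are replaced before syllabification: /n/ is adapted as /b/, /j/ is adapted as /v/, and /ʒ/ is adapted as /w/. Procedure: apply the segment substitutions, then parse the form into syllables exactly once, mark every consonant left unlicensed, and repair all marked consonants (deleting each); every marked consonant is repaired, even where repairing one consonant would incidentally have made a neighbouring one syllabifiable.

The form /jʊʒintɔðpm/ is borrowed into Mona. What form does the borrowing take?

vʊwibtɔð

Substitution: /j/ → /v/, /ʒ/ → /w/, /n/ → /b/, giving /vʊwibtɔðpm/.
The consonants /p/, /m/ cannot be parsed into a legal (C)(C)V(C) syllable (at most one coda consonant is licensed; onsets may contain at most 2 consonants).
Each unlicensed consonant is deleted: /p/, /m/.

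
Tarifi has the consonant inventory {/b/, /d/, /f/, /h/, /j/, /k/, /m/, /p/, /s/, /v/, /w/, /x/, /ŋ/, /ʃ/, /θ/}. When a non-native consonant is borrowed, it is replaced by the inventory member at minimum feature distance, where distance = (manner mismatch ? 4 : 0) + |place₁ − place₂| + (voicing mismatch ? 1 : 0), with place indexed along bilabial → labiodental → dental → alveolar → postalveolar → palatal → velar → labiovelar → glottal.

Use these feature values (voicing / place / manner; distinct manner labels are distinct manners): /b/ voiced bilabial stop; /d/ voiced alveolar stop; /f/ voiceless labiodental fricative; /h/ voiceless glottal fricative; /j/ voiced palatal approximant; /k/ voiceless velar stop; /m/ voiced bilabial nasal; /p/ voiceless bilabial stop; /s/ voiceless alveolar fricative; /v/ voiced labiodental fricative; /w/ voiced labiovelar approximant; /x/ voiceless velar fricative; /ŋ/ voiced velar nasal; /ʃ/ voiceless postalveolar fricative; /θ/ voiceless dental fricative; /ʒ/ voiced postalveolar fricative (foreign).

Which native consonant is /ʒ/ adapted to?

/ʃ/ is closest: same manner (fricative), place distance 0 (postalveolar→postalveolar), voicing differs (+1); total 1. Next closest is /s/ at distance 2.

ʃ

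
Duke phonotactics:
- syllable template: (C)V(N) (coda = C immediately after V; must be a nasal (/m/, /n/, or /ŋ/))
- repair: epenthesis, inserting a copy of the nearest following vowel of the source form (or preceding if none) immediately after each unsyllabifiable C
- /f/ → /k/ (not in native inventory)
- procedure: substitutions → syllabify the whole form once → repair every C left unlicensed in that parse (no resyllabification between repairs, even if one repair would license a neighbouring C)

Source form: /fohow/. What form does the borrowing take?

Substitution: /f/ → /k/, giving /kohow/.
Syllabifying with onset maximization leaves /w/ stranded (only a nasal (/m/, /n/, or /ŋ/) is licensed in coda position; onsets are limited to one consonant).
Inserting the epenthetic vowel yields /w/ → /wo/.

kohowo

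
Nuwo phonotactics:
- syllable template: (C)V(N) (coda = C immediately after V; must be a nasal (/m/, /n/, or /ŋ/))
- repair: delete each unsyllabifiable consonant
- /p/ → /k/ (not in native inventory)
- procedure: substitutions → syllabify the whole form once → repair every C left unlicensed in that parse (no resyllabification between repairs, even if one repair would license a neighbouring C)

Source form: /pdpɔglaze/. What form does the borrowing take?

kɔlaze

Substitution: /p/ → /k/, giving /kdkɔglaze/.
The consonants /k/, /d/, /g/ cannot be parsed into a legal (C)V(N) syllable (only a nasal (/m/, /n/, or /ŋ/) is licensed in coda position; onsets are limited to one consonant).
Deletion applies to /k/, /d/, /g/.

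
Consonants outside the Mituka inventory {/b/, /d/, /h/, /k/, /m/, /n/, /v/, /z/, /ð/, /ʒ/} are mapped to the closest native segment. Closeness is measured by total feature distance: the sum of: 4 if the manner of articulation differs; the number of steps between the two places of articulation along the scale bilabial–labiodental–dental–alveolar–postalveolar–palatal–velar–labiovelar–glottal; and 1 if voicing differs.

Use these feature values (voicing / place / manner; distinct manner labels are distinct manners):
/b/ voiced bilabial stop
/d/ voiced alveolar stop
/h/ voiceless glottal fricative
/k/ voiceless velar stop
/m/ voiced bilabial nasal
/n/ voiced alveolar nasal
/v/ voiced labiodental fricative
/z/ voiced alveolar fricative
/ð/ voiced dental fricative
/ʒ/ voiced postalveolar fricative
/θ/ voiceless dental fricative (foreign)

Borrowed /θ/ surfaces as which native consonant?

ð

/ð/ is closest: same manner (fricative), place distance 0 (dental→dental), voicing differs (+1); total 1. Next closest is /v/ at distance 2.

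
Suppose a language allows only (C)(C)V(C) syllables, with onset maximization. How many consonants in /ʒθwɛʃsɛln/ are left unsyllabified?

Syllabifying with onset maximization leaves /ʒ/, /n/ stranded (at most one coda consonant is licensed; onsets may contain at most 2 consonants).

2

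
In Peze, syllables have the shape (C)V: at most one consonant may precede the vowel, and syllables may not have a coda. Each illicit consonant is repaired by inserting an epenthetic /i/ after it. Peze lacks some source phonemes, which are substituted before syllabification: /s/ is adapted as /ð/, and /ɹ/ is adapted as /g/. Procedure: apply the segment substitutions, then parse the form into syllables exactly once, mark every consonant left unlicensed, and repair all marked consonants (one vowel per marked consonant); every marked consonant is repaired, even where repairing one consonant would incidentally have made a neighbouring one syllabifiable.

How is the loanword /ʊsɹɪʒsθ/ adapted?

Substitution: /s/ → /ð/, /ɹ/ → /g/, giving /ʊðgɪʒðθ/.
Syllabifying with onset maximization leaves /ð/, /ʒ/, /ð/, /θ/ stranded (no codas are permitted; onsets are limited to one consonant).
Inserting the epenthetic vowel yields /ð/ → /ði/, /ʒ/ → /ʒi/, /ð/ → /ði/, /θ/ → /θi/.

ʊðigɪʒiðiθi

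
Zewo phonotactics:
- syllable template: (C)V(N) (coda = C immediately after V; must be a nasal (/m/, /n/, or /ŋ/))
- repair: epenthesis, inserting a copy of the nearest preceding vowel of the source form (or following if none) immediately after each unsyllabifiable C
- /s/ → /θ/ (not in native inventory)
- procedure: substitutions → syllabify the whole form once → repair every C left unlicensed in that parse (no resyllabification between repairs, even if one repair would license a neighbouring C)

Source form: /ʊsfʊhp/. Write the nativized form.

Substitution: /s/ → /θ/, giving /ʊθfʊhp/.
The consonants /θ/, /h/, /p/ cannot be parsed into a legal (C)V(N) syllable (only a nasal (/m/, /n/, or /ŋ/) is licensed in coda position; onsets are limited to one consonant).
Each unlicensed consonant becomes the onset of a new syllable: /θ/ → /θʊ/, /h/ → /hʊ/, /p/ → /pʊ/.

ʊθʊfʊhʊpʊ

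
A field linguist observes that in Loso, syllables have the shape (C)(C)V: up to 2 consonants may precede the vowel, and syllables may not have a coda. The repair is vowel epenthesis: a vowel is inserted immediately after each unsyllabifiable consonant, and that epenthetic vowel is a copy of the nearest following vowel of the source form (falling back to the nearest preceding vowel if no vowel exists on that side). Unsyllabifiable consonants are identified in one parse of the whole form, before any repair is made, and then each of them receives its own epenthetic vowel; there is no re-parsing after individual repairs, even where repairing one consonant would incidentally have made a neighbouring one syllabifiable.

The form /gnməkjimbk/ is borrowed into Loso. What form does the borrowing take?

gənməkjimibiki

Under (C)(C)V, the unsyllabifiable consonants are /g/, /m/, /b/, /k/ (no codas are permitted; onsets may contain at most 2 consonants).
Epenthesis after each stranded consonant: /g/ → /gə/, /m/ → /mi/, /b/ → /bi/, /k/ → /ki/.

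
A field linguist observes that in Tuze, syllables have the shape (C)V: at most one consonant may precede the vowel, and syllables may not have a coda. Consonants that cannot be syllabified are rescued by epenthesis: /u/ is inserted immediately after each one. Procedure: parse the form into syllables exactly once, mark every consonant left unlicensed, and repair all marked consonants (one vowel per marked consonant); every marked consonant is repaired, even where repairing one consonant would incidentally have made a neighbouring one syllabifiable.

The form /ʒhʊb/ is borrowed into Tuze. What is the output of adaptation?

ʒuhʊbu

Syllabifying with onset maximization leaves /ʒ/, /b/ stranded (no codas are permitted; onsets are limited to one consonant).
Inserting the epenthetic vowel yields /ʒ/ → /ʒu/, /b/ → /bu/.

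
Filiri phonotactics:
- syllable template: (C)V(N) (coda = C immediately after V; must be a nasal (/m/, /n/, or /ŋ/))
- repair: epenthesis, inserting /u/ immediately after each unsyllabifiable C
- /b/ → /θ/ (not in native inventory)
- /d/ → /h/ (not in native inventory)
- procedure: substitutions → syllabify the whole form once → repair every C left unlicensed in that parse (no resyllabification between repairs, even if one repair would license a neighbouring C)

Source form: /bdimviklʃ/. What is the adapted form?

θuhimvikuluʃu

Substitution: /b/ → /θ/, /d/ → /h/, giving /θhimviklʃ/.
Syllabifying with onset maximization leaves /θ/, /k/, /l/, /ʃ/ stranded (only a nasal (/m/, /n/, or /ŋ/) is licensed in coda position; onsets are limited to one consonant).
Each unlicensed consonant becomes the onset of a new syllable: /θ/ → /θu/, /k/ → /ku/, /l/ → /lu/, /ʃ/ → /ʃu/.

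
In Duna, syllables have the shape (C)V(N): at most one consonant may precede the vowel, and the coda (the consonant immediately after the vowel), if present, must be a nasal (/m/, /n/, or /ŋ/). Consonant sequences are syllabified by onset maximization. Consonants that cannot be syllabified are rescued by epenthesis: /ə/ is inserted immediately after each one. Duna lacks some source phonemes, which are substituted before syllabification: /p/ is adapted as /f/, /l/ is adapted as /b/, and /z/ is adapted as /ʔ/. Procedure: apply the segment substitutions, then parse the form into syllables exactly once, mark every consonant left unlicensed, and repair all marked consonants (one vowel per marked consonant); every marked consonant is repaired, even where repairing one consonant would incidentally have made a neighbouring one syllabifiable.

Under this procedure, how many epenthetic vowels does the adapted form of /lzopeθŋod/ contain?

After substitution the input is /bʔofeθŋod/.
The unsyllabifiable consonants are /b/, /θ/, /d/; each receives one epenthetic vowel.

3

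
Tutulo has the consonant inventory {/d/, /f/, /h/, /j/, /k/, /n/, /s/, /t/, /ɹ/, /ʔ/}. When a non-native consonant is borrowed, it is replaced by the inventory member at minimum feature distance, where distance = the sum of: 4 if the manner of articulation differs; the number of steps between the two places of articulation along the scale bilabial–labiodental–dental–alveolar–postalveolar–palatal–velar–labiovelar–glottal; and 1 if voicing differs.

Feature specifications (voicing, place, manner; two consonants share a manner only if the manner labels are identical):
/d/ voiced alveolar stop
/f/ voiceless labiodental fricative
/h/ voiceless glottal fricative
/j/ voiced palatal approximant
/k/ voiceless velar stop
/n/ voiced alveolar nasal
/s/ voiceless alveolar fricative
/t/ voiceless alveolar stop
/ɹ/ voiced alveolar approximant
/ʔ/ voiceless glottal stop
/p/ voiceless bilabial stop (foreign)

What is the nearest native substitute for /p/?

/t/ is closest: same manner (stop), place distance 3 (bilabial→alveolar), same voicing; total 3. Next closest is /d/ at distance 4.

t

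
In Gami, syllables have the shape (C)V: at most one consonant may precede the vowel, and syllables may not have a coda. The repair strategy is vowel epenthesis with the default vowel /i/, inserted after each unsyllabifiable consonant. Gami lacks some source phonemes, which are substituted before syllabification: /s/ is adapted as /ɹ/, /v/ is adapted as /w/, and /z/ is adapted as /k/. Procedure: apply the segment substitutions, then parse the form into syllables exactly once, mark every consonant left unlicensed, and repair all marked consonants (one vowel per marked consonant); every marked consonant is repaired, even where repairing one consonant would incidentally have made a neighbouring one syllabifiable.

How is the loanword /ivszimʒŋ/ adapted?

Substitution: /v/ → /w/, /s/ → /ɹ/, /z/ → /k/, giving /iwɹkimʒŋ/.
Under (C)V, the unsyllabifiable consonants are /w/, /ɹ/, /m/, /ʒ/, /ŋ/ (no codas are permitted; onsets are limited to one consonant).
Inserting the epenthetic vowel yields /w/ → /wi/, /ɹ/ → /ɹi/, /m/ → /mi/, /ʒ/ → /ʒi/, /ŋ/ → /ŋi/.

iwiɹikimiʒiŋi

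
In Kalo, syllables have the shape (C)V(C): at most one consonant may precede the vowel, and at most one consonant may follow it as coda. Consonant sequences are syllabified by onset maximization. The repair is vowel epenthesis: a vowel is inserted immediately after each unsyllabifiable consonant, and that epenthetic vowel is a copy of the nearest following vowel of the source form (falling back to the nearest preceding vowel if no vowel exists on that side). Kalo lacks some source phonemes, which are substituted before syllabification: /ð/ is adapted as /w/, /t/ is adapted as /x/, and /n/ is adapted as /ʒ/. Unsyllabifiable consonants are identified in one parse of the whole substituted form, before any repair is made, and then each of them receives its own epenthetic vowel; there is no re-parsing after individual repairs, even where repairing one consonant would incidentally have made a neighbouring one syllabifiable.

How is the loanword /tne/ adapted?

Substitution: /t/ → /x/, /n/ → /ʒ/, giving /xʒe/.
The consonants /x/ cannot be parsed into a legal (C)V(C) syllable (at most one coda consonant is licensed; onsets are limited to one consonant).
Epenthesis after each stranded consonant: /x/ → /xe/.

xeʒe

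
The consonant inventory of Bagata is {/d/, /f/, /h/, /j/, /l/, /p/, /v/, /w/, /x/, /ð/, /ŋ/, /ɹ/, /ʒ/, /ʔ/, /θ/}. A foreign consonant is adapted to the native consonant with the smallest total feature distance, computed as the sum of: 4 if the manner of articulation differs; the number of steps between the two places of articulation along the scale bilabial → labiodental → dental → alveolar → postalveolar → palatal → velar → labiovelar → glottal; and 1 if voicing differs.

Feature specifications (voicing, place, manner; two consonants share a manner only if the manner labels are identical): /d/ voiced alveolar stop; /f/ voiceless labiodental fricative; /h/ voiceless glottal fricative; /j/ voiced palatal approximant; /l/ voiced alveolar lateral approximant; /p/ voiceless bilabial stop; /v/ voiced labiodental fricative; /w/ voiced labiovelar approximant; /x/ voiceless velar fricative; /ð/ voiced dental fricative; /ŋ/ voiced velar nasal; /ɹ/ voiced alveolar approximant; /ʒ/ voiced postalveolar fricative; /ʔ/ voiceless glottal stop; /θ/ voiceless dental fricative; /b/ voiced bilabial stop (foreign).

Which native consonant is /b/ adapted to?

/p/ is closest: same manner (stop), place distance 0 (bilabial→bilabial), voicing differs (+1); total 1. Next closest is /d/ at distance 3.

p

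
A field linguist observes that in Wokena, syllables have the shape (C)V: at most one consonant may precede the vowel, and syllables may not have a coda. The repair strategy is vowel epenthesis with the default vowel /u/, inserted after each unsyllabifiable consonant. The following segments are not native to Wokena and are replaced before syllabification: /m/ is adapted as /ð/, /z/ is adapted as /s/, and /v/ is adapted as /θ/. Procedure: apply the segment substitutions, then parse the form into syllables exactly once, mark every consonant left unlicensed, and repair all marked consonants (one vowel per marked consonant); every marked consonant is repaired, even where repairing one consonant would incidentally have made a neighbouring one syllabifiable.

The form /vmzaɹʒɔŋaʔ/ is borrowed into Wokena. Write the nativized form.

θuðusaɹuʒɔŋaʔu

Substitution: /v/ → /θ/, /m/ → /ð/, /z/ → /s/, giving /θðsaɹʒɔŋaʔ/.
Under (C)V, the unsyllabifiable consonants are /θ/, /ð/, /ɹ/, /ʔ/ (no codas are permitted; onsets are limited to one consonant).
Each unlicensed consonant becomes the onset of a new syllable: /θ/ → /θu/, /ð/ → /ðu/, /ɹ/ → /ɹu/, /ʔ/ → /ʔu/.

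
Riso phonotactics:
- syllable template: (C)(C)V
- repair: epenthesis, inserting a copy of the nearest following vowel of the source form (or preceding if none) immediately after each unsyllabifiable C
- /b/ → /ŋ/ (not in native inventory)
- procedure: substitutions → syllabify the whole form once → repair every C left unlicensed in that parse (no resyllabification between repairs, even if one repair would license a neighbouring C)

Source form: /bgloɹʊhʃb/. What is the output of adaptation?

Substitution: /b/ → /ŋ/, giving /ŋgloɹʊhʃŋ/.
Under (C)(C)V, the unsyllabifiable consonants are /ŋ/, /h/, /ʃ/, /ŋ/ (no codas are permitted; onsets may contain at most 2 consonants).
Epenthesis after each stranded consonant: /ŋ/ → /ŋo/, /h/ → /hʊ/, /ʃ/ → /ʃʊ/, /ŋ/ → /ŋʊ/.

ŋogloɹʊhʊʃʊŋʊ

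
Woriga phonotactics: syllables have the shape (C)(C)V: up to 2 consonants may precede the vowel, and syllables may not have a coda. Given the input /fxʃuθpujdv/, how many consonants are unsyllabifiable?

4

Syllabifying with onset maximization leaves /f/, /j/, /d/, /v/ stranded (no codas are permitted; onsets may contain at most 2 consonants).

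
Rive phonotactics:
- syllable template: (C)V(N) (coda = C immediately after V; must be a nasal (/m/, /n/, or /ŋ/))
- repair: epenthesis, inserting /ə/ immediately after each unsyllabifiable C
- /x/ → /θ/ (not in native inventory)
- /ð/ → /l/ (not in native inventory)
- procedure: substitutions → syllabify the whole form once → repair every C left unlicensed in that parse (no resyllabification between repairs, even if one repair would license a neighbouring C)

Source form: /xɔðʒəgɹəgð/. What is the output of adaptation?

Substitution: /x/ → /θ/, /ð/ → /l/, giving /θɔlʒəgɹəgl/.
The consonants /l/, /g/, /g/, /l/ cannot be parsed into a legal (C)V(N) syllable (only a nasal (/m/, /n/, or /ŋ/) is licensed in coda position; onsets are limited to one consonant).
Each unlicensed consonant becomes the onset of a new syllable: /l/ → /lə/, /g/ → /gə/, /g/ → /gə/, /l/ → /lə/.

θɔləʒəgəɹəgələ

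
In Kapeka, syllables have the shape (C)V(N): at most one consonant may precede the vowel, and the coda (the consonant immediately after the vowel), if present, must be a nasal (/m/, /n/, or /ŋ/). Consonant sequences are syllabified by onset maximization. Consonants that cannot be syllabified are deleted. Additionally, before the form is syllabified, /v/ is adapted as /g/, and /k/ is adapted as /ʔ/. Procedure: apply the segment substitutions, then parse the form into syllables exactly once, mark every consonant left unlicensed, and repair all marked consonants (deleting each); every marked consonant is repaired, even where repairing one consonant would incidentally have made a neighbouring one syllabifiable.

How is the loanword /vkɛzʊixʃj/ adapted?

Substitution: /v/ → /g/, /k/ → /ʔ/, giving /gʔɛzʊixʃj/.
The consonants /g/, /x/, /ʃ/, /j/ cannot be parsed into a legal (C)V(N) syllable (only a nasal (/m/, /n/, or /ŋ/) is licensed in coda position; onsets are limited to one consonant).
Each unlicensed consonant is deleted: /g/, /x/, /ʃ/, /j/.

ʔɛzʊi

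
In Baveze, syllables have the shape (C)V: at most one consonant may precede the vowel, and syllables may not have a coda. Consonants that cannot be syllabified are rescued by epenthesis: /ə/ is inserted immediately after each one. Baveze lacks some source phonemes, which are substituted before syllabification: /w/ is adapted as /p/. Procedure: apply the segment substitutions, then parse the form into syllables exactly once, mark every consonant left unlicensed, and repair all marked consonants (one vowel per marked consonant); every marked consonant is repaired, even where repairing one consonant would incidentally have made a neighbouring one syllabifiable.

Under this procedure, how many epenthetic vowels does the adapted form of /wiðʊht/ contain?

After substitution the input is /piðʊht/.
The unsyllabifiable consonants are /h/, /t/; each receives one epenthetic vowel.

2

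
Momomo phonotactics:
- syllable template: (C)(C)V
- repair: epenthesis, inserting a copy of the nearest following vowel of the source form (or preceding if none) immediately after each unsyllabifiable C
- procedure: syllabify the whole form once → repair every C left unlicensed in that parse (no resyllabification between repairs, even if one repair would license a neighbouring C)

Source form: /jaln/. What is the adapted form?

The consonants /l/, /n/ cannot be parsed into a legal (C)(C)V syllable (no codas are permitted; onsets may contain at most 2 consonants).
Inserting the epenthetic vowel yields /l/ → /la/, /n/ → /na/.

jalana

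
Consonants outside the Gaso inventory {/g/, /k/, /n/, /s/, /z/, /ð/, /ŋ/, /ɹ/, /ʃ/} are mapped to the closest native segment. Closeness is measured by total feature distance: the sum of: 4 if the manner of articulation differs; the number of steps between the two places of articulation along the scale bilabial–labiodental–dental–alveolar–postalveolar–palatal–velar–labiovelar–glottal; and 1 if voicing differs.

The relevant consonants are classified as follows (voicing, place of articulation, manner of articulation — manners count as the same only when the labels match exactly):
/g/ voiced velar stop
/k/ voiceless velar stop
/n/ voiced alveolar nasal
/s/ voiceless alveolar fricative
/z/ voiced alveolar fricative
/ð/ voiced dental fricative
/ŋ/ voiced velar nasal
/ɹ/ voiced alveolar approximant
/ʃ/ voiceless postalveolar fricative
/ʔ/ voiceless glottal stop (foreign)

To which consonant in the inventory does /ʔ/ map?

k

/k/ is closest: same manner (stop), place distance 2 (glottal→velar), same voicing; total 2. Next closest is /g/ at distance 3.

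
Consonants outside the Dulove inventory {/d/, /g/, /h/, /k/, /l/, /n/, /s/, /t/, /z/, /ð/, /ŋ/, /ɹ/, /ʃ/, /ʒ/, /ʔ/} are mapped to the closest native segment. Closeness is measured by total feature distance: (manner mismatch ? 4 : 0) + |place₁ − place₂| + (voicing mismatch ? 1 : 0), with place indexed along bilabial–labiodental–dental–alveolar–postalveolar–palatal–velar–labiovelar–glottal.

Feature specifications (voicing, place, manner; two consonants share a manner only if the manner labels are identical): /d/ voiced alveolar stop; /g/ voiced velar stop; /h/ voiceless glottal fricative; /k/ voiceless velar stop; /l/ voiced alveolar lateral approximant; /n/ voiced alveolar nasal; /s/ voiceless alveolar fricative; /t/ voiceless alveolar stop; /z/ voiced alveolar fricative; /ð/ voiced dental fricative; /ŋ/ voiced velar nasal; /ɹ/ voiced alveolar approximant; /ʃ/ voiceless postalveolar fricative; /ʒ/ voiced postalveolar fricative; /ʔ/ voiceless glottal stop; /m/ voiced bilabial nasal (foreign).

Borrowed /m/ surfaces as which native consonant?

n

/n/ is closest: same manner (nasal), place distance 3 (bilabial→alveolar), same voicing; total 3. Next closest is /ð/ at distance 6.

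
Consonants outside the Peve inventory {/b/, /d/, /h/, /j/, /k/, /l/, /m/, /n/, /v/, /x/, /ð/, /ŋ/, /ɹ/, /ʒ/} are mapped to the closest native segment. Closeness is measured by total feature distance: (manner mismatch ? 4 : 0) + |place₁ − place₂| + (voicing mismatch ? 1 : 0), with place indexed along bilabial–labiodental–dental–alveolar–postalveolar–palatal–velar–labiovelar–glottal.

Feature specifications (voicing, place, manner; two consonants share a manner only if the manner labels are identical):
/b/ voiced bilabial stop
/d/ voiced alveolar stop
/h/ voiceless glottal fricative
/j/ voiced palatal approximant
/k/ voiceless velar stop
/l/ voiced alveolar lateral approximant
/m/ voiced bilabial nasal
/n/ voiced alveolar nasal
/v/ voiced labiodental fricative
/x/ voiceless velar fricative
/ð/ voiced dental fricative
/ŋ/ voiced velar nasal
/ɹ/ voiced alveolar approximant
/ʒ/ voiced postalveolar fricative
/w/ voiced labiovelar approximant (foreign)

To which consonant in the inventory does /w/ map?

/j/ is closest: same manner (approximant), place distance 2 (labiovelar→palatal), same voicing; total 2. Next closest is /ɹ/ at distance 4.

j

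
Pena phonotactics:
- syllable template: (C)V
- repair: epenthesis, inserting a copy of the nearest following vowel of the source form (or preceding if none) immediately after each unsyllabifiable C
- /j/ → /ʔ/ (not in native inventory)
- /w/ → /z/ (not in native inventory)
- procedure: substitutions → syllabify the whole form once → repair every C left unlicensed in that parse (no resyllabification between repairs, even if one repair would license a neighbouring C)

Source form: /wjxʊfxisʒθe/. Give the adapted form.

Substitution: /w/ → /z/, /j/ → /ʔ/, giving /zʔxʊfxisʒθe/.
Syllabifying with onset maximization leaves /z/, /ʔ/, /f/, /s/, /ʒ/ stranded (no codas are permitted; onsets are limited to one consonant).
Each unlicensed consonant becomes the onset of a new syllable: /z/ → /zʊ/, /ʔ/ → /ʔʊ/, /f/ → /fi/, /s/ → /se/, /ʒ/ → /ʒe/.

zʊʔʊxʊfixiseʒeθe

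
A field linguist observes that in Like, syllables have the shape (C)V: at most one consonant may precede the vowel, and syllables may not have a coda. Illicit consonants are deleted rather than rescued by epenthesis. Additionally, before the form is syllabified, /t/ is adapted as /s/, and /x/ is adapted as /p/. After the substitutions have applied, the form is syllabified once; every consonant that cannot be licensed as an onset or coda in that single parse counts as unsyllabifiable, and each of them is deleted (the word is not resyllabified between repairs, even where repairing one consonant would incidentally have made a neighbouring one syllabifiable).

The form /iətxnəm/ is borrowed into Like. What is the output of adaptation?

iənə

Substitution: /t/ → /s/, /x/ → /p/, giving /iəspnəm/.
The consonants /s/, /p/, /m/ cannot be parsed into a legal (C)V syllable (no codas are permitted; onsets are limited to one consonant).
Each unlicensed consonant is deleted: /s/, /p/, /m/.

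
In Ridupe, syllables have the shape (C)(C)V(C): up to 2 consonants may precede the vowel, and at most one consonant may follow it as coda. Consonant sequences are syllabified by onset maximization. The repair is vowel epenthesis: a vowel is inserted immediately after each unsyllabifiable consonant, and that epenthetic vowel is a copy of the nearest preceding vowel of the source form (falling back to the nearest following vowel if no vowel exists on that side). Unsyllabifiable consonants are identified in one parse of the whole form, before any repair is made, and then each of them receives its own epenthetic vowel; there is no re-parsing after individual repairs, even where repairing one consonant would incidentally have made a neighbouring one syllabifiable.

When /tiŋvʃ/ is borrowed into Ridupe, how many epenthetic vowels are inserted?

2

The unsyllabifiable consonants are /v/, /ʃ/; each receives one epenthetic vowel.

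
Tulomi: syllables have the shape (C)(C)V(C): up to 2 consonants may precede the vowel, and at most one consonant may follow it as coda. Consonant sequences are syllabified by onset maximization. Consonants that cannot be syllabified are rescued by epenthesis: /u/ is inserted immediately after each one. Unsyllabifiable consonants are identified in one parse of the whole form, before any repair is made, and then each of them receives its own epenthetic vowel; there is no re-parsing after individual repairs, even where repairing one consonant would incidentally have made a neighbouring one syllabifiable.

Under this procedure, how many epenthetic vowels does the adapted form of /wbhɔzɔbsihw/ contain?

The unsyllabifiable consonants are /w/, /w/; each receives one epenthetic vowel.

2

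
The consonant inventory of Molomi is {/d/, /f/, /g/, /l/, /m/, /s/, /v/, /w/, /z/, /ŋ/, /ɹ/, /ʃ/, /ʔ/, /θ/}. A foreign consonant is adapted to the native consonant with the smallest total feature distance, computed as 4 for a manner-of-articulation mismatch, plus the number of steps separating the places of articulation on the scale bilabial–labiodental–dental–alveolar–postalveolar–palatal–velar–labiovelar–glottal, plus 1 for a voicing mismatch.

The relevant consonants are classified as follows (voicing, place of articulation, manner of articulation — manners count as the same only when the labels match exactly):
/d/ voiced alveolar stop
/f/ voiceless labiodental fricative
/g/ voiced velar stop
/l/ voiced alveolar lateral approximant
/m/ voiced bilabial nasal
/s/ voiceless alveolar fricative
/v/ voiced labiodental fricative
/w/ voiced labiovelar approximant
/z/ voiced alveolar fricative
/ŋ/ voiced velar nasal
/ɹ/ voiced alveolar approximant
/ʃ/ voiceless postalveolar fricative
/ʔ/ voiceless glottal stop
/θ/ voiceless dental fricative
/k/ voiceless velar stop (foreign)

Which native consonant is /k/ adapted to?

g

/g/ is closest: same manner (stop), place distance 0 (velar→velar), voicing differs (+1); total 1. Next closest is /ʔ/ at distance 2.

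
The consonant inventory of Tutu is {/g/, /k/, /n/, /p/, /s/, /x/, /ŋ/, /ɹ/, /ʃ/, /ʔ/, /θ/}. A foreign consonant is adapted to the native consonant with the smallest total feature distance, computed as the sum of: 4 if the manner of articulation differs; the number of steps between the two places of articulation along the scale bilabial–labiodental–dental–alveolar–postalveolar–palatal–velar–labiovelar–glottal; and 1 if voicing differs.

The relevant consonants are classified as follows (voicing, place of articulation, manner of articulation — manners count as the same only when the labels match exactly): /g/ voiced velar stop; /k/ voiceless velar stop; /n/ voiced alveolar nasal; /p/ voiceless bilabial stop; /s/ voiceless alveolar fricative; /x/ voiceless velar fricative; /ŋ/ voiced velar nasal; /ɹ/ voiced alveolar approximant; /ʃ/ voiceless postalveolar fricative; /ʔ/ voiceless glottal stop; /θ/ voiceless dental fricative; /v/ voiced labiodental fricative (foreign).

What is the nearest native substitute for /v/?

/θ/ is closest: same manner (fricative), place distance 1 (labiodental→dental), voicing differs (+1); total 2. Next closest is /s/ at distance 3.

θ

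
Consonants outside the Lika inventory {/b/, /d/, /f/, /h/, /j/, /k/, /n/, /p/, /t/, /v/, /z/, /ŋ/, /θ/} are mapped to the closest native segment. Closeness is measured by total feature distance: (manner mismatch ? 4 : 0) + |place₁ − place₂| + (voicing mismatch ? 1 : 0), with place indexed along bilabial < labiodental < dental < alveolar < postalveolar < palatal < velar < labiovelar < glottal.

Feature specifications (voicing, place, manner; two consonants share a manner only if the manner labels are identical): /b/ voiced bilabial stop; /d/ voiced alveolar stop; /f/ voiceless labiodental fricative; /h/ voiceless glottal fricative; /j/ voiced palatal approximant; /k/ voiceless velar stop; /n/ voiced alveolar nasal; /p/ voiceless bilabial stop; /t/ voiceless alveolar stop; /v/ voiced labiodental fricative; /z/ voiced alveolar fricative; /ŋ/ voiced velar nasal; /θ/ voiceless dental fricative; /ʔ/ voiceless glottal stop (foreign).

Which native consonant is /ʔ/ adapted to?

/k/ is closest: same manner (stop), place distance 2 (glottal→velar), same voicing; total 2. Next closest is /h/ at distance 4.

k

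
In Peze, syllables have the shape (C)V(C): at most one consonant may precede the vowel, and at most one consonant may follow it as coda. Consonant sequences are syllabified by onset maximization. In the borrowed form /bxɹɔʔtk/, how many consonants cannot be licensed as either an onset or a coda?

Under (C)V(C), the unsyllabifiable consonants are /b/, /x/, /t/, /k/ (at most one coda consonant is licensed; onsets are limited to one consonant).

4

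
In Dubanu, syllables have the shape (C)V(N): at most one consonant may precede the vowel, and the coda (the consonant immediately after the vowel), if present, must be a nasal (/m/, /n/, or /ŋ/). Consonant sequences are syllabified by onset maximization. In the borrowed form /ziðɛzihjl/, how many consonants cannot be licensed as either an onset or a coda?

3

Syllabifying with onset maximization leaves /h/, /j/, /l/ stranded (only a nasal (/m/, /n/, or /ŋ/) is licensed in coda position; onsets are limited to one consonant).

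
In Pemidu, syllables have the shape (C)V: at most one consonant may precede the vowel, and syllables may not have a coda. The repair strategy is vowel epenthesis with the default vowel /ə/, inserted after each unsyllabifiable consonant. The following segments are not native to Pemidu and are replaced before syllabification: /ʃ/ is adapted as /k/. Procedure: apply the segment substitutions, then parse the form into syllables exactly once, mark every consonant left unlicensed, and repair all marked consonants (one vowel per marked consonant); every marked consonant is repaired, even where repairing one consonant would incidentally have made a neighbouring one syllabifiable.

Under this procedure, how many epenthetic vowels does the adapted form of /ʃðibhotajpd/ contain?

After substitution the input is /kðibhotajpd/.
The unsyllabifiable consonants are /k/, /b/, /j/, /p/, /d/; each receives one epenthetic vowel.

5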